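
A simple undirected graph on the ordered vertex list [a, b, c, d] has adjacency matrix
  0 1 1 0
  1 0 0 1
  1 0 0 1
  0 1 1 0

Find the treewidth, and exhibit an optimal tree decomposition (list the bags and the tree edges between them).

Each bag holds 3 vertices, so the decomposition has width 2, which upper-bounds the treewidth. The edges c–d–b–a–c form a cycle, so G is not a tree and its treewidth is at least 2. The upper and lower bounds meet at 2, so that is the treewidth.

Treewidth 2.
One optimal decomposition is:
Bags: B1 = {b, c, d}  B2 = {a, b, c}
Tree: B1–B2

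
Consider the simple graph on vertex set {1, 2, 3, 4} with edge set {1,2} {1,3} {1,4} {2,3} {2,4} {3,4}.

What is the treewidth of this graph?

A width-3 tree decomposition is:
Bags: B1 = {1, 2, 3, 4}
Tree: (single bag)
A single bag containing all 4 vertices is trivially a valid decomposition of width 3. For the lower bound, the 4 vertices {1, 2, 3, 4} are pairwise adjacent, and any tree decomposition puts a clique entirely inside one bag — forcing width ≥ 3. Therefore the treewidth is 3.

3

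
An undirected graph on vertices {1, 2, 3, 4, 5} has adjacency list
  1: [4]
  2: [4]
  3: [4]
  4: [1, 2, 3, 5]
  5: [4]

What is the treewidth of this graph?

A width-1 tree decomposition is:
Bags: B1 = {4, 5}  B2 = {1, 4}  B3 = {3, 4}  B4 = {2, 4}
Tree: B1–B2, B2–B3, B2–B4
Each bag holds 2 vertices, so the decomposition has width 1, which upper-bounds the treewidth. Any graph with an edge has treewidth ≥ 1, and G has the edge 4–5. The upper and lower bounds meet at 1, so that is the treewidth.

1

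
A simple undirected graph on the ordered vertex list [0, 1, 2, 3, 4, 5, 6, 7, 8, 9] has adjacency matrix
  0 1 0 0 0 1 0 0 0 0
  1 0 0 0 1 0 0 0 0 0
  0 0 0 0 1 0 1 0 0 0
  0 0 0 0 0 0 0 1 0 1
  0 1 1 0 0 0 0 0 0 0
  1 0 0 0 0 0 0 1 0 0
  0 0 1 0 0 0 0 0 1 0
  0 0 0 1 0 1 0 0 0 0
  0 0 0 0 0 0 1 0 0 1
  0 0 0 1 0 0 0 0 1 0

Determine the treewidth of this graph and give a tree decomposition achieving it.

Treewidth 2.
One such decomposition:
Bags: B1 = {2, 4, 6}  B2 = {1, 4, 6}  B3 = {0, 1, 6}  B4 = {0, 5, 6}  B5 = {5, 6, 7}  B6 = {3, 6, 7}  B7 = {3, 6, 9}  B8 = {6, 8, 9}
Tree: B1–B2, B2–B3, B3–B4, B4–B5, B5–B6, B6–B7, B7–B8

The largest bag has 3 vertices, giving width 2; this decomposition certifies tw(G) ≤ 2. Since 6–2–4–1–0–5–7–3–9–8–6 is a cycle in G, G is not acyclic. Forests are exactly the graphs of treewidth ≤ 1, so tw(G) ≥ 2. Therefore the treewidth is 2.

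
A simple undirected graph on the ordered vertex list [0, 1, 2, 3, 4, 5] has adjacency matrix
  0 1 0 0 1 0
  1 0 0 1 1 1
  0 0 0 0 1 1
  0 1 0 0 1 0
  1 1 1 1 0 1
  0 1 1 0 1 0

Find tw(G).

A width-2 tree decomposition is:
Bags: B1 = {1, 4, 5}  B2 = {0, 1, 4}  B3 = {2, 4, 5}  B4 = {1, 3, 4}
Tree: B1–B2, B1–B3, B1–B4
Every bag has size at most 3, so the width is 3 − 1 = 2 and tw(G) ≤ 2. For the lower bound, the 3 vertices {0, 1, 4} are pairwise adjacent, and any tree decomposition puts a clique entirely inside one bag — forcing width ≥ 2. Hence tw(G) = 2 exactly.

2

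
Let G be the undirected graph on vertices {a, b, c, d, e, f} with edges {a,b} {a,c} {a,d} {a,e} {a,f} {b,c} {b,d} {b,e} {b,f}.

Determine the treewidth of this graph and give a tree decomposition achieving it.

Treewidth 2.
One optimal decomposition is:
Bags: B1 = {a, b, c}  B2 = {a, b, f}  B3 = {a, b, e}  B4 = {a, b, d}
Tree: B1–B2, B2–B3, B3–B4

The largest bag has 3 vertices, giving width 2; this decomposition certifies tw(G) ≤ 2. For the lower bound, the 3 vertices {a, b, d} are pairwise adjacent, and any tree decomposition puts a clique entirely inside one bag — forcing width ≥ 2. The upper and lower bounds meet at 2, so that is the treewidth.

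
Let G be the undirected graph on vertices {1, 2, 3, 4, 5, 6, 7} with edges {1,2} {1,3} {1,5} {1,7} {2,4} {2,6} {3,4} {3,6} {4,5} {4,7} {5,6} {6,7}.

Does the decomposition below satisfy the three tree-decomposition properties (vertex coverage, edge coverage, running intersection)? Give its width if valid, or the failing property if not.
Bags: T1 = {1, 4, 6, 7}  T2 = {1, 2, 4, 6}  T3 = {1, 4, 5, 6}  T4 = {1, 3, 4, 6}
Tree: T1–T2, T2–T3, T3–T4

Vertex coverage: the bags together contain {1, 2, 3, 4, 5, 6, 7}, the full vertex set. Edge coverage: each edge of G has both endpoints in at least one bag. Running intersection: for every vertex, the bags containing it form a connected subtree. All three properties hold, so this is a valid tree decomposition of width max|bag| − 1 = 3, and hence tw(G) ≤ 3.

Yes; width 3.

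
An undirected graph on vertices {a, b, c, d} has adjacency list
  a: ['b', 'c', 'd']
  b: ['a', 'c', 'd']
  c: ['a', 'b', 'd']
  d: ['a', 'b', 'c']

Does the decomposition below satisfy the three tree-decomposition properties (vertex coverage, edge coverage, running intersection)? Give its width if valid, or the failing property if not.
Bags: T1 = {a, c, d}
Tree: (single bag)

No — vertex b appears in no bag.

A tree decomposition must satisfy three properties: every vertex lies in some bag; for every edge, both endpoints lie together in some bag; and for every vertex, the bags containing it form a connected subtree. Here vertex b appears in no bag, so the decomposition is invalid.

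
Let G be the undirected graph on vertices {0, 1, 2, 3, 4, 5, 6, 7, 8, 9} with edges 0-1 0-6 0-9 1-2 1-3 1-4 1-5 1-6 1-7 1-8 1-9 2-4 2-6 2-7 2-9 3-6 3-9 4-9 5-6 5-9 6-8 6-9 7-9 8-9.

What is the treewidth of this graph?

3

A width-3 tree decomposition is:
Bags: B1 = {1, 2, 6, 9}  B2 = {1, 6, 8, 9}  B3 = {1, 2, 7, 9}  B4 = {0, 1, 6, 9}  B5 = {1, 3, 6, 9}  B6 = {1, 2, 4, 9}  B7 = {1, 5, 6, 9}
Tree: B1–B2, B1–B3, B2–B4, B1–B5, B3–B6, B2–B7
Each bag holds 4 vertices, so the decomposition has width 3, which upper-bounds the treewidth. Conversely, {1, 2, 4, 9} is a clique of size 4, and the vertices of any clique must share a bag in every tree decomposition; so some bag has ≥ 4 vertices and tw(G) ≥ 3. The upper and lower bounds meet at 3, so that is the treewidth.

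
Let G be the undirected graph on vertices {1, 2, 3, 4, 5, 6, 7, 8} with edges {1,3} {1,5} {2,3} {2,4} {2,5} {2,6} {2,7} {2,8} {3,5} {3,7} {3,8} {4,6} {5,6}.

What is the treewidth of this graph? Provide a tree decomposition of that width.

Every bag has size at most 3, so the width is 3 − 1 = 2 and tw(G) ≤ 2. On the other hand G contains the 3-clique {1, 3, 5}. A clique must lie in a single bag of any decomposition, so no decomposition can have width below 2. Hence tw(G) = 2 exactly.

Treewidth 2.
One optimal decomposition is:
Bags: B1 = {2, 3, 5}  B2 = {2, 5, 6}  B3 = {2, 3, 7}  B4 = {2, 3, 8}  B5 = {2, 4, 6}  B6 = {1, 3, 5}
Tree: B1–B2, B1–B3, B1–B4, B2–B5, B1–B6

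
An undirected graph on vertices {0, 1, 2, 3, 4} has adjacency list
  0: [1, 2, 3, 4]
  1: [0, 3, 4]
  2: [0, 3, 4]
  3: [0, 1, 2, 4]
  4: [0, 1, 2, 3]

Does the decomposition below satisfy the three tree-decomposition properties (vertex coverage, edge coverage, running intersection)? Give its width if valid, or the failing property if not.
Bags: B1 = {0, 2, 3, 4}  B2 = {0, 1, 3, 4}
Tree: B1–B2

Every vertex of G appears in some bag (union = {0, 1, 2, 3, 4}); every edge is covered by a bag; and for each vertex v the set of bags containing v is connected in the bag tree. The decomposition is therefore valid. The largest bag has 4 vertices, so the width is 3.

Yes; width 3.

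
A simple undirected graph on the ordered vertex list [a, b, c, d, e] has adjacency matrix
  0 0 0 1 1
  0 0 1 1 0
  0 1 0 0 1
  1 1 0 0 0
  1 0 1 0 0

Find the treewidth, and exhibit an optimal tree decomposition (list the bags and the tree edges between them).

Each bag holds 3 vertices, so the decomposition has width 2, which upper-bounds the treewidth. For the lower bound, G contains the cycle e–a–d–b–c–e, so G is not a forest; only forests have treewidth ≤ 1, hence tw(G) ≥ 2. Combining the bounds, tw(G) = 2.

Treewidth 2.
One optimal decomposition is:
Bags: B1 = {a, d, e}  B2 = {b, d, e}  B3 = {b, c, e}
Tree: B1–B2, B2–B3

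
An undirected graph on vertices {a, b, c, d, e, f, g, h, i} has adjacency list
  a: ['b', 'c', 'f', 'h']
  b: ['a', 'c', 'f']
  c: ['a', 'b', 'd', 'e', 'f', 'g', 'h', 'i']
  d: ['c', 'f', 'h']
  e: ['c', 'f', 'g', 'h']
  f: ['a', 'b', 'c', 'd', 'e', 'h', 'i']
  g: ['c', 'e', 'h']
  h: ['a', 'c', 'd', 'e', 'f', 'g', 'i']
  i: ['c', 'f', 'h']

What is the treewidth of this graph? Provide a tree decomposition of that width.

Treewidth 3.
Bags: B1 = {c, e, f, h}  B2 = {c, e, g, h}  B3 = {a, c, f, h}  B4 = {c, d, f, h}  B5 = {c, f, h, i}  B6 = {a, b, c, f}
Tree: B1–B2, B1–B3, B3–B4, B4–B5, B3–B6

Every bag has size at most 4, so the width is 4 − 1 = 3 and tw(G) ≤ 3. Conversely, {c, e, g, h} is a clique of size 4, and the vertices of any clique must share a bag in every tree decomposition; so some bag has ≥ 4 vertices and tw(G) ≥ 3. Combining the bounds, tw(G) = 3.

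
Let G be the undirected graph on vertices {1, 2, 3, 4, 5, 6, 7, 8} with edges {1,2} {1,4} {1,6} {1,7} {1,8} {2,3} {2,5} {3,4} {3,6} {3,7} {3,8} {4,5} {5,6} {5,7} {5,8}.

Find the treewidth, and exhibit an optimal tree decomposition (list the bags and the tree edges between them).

Treewidth 3.
One such decomposition:
Bags: B1 = {1, 3, 5, 8}  B2 = {1, 3, 4, 5}  B3 = {1, 3, 5, 7}  B4 = {1, 2, 3, 5}  B5 = {1, 3, 5, 6}
Tree: B1–B2, B2–B3, B3–B4, B4–B5

Every bag has size at most 4, so the width is 4 − 1 = 3 and tw(G) ≤ 3. For the lower bound: the 4 vertex sets {3,8}, {4,5}, {1}, {7} are disjoint, each induces a connected subgraph, and every pair is joined by at least one edge of G. Contracting each set to a single vertex therefore yields K_{4} as a minor, and since treewidth is minor-monotone, tw(G) ≥ tw(K_{4}) = 3. Hence tw(G) = 3 exactly.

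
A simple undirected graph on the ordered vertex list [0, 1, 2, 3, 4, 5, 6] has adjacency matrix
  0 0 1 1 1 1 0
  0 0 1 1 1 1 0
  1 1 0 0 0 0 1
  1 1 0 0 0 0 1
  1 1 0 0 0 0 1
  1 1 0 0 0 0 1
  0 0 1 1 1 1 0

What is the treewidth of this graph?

A width-3 tree decomposition is:
Bags: B1 = {0, 1, 2, 6}  B2 = {0, 1, 3, 6}  B3 = {0, 1, 5, 6}  B4 = {0, 1, 4, 6}
Tree: B1–B2, B2–B3, B3–B4
Every bag has size at most 4, so the width is 4 − 1 = 3 and tw(G) ≤ 3. For the lower bound: the 4 vertex sets {1,2}, {3,6}, {0}, {5} are disjoint, each induces a connected subgraph, and every pair is joined by at least one edge of G. Contracting each set to a single vertex therefore yields K_{4} as a minor, and since treewidth is minor-monotone, tw(G) ≥ tw(K_{4}) = 3. Hence tw(G) = 3 exactly.

3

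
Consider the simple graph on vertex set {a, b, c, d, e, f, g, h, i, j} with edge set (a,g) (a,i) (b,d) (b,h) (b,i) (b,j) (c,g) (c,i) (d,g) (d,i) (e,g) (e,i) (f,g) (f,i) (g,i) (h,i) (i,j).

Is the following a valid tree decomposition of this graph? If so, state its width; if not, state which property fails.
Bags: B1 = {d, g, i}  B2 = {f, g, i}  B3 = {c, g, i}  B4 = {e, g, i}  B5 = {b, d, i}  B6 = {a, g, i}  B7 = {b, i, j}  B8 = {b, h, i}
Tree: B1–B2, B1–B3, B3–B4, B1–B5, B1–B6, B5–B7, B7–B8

Yes; width 2.

Checking the three conditions: (i) the bags cover all of {a, b, c, d, e, f, g, h, i, j}; (ii) for each edge, some bag contains both endpoints; (iii) the bags containing any fixed vertex form a subtree. All hold, so the decomposition is valid with width 3 − 1 = 2.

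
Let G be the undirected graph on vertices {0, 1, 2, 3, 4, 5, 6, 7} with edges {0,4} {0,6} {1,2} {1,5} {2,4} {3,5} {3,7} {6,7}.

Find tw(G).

2

A width-2 tree decomposition is:
Bags: B1 = {0, 2, 4}  B2 = {0, 2, 6}  B3 = {2, 6, 7}  B4 = {2, 3, 7}  B5 = {2, 3, 5}  B6 = {1, 2, 5}
Tree: B1–B2, B2–B3, B3–B4, B4–B5, B5–B6
The largest bag has 3 vertices, giving width 2; this decomposition certifies tw(G) ≤ 2. The edges 2–4–0–6–7–3–5–1–2 form a cycle, so G is not a tree and its treewidth is at least 2. Combining the bounds, tw(G) = 2.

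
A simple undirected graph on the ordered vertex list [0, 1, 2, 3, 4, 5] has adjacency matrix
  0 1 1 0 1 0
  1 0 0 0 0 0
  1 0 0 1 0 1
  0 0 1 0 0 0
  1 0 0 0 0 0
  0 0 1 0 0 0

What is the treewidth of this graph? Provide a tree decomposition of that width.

Treewidth 1.
One optimal decomposition is:
Bags: B1 = {2, 3}  B2 = {0, 2}  B3 = {0, 4}  B4 = {0, 1}  B5 = {2, 5}
Tree: B1–B2, B2–B3, B3–B4, B2–B5

The largest bag has 2 vertices, giving width 1; this decomposition certifies tw(G) ≤ 1. G has an edge, so its treewidth is at least 1. Combining the bounds, tw(G) = 1.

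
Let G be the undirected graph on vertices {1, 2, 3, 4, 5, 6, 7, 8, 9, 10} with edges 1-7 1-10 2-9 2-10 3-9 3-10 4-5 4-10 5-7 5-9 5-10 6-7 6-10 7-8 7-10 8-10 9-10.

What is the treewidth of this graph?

2

A width-2 tree decomposition is:
Bags: B1 = {6, 7, 10}  B2 = {7, 8, 10}  B3 = {5, 7, 10}  B4 = {1, 7, 10}  B5 = {5, 9, 10}  B6 = {4, 5, 10}  B7 = {2, 9, 10}  B8 = {3, 9, 10}
Tree: B1–B2, B1–B3, B3–B4, B3–B5, B3–B6, B5–B7, B7–B8
Each bag holds 3 vertices, so the decomposition has width 2, which upper-bounds the treewidth. On the other hand G contains the 3-clique {2, 9, 10}. A clique must lie in a single bag of any decomposition, so no decomposition can have width below 2. Combining the bounds, tw(G) = 2.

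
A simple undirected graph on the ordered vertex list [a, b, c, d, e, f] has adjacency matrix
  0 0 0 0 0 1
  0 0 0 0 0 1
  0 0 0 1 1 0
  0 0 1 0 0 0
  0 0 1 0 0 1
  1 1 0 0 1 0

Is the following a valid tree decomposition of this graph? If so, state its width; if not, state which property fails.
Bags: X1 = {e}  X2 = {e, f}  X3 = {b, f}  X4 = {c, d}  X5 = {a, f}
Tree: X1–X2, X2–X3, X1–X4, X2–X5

No — edge (c,e) lies in no bag.

A tree decomposition must satisfy three properties: every vertex lies in some bag; for every edge, both endpoints lie together in some bag; and for every vertex, the bags containing it form a connected subtree. Here edge (c,e) lies in no bag, so the decomposition is invalid.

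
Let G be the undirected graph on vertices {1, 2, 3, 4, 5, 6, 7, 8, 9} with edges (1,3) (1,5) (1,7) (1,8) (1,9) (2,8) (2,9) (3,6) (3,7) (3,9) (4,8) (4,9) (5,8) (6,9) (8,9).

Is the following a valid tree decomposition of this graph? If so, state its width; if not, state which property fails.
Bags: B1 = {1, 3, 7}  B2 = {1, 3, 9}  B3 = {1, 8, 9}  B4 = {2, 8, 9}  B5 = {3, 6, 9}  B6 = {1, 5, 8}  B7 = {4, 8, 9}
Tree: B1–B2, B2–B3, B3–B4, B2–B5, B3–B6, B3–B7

Every vertex of G appears in some bag (union = {1, 2, 3, 4, 5, 6, 7, 8, 9}); every edge is covered by a bag; and for each vertex v the set of bags containing v is connected in the bag tree. The decomposition is therefore valid. The largest bag has 3 vertices, so the width is 2.

Yes; width 2.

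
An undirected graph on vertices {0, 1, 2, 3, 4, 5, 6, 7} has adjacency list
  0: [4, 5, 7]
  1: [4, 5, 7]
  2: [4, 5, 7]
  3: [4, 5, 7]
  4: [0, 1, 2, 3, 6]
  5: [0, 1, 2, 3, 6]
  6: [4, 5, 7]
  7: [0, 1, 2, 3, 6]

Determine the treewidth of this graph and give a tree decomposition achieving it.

Treewidth 3.
Bags: B1 = {4, 5, 6, 7}  B2 = {2, 4, 5, 7}  B3 = {3, 4, 5, 7}  B4 = {1, 4, 5, 7}  B5 = {0, 4, 5, 7}
Tree: B1–B2, B2–B3, B3–B4, B4–B5

The largest bag has 4 vertices, giving width 3; this decomposition certifies tw(G) ≤ 3. For the lower bound: the 4 vertex sets {4,6}, {2,5}, {7}, {3} are disjoint, each induces a connected subgraph, and every pair is joined by at least one edge of G. Contracting each set to a single vertex therefore yields K_{4} as a minor, and since treewidth is minor-monotone, tw(G) ≥ tw(K_{4}) = 3. Hence tw(G) = 3 exactly.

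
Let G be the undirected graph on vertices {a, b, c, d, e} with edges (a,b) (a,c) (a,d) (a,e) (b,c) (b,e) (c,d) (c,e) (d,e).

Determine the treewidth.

3

A width-3 tree decomposition is:
Bags: B1 = {a, c, d, e}  B2 = {a, b, c, e}
Tree: B1–B2
Every bag has size at most 4, so the width is 4 − 1 = 3 and tw(G) ≤ 3. Conversely, {a, c, d, e} is a clique of size 4, and the vertices of any clique must share a bag in every tree decomposition; so some bag has ≥ 4 vertices and tw(G) ≥ 3. Combining the bounds, tw(G) = 3.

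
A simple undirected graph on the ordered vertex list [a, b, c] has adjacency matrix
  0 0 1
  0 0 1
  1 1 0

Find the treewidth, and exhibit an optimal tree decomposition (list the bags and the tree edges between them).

Each bag holds 2 vertices, so the decomposition has width 1, which upper-bounds the treewidth. Any graph with an edge has treewidth ≥ 1, and G has the edge b–c. The upper and lower bounds meet at 1, so that is the treewidth.

Treewidth 1.
One such decomposition:
Bags: B1 = {b, c}  B2 = {a, c}
Tree: B1–B2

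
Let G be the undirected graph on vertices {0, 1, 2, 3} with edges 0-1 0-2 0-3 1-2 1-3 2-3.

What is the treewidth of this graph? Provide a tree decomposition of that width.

Treewidth 3.
One optimal decomposition is:
Bags: B1 = {0, 1, 2, 3}
Tree: (single bag)

A single bag containing all 4 vertices is trivially a valid decomposition of width 3. On the other hand G contains the 4-clique {0, 1, 2, 3}. A clique must lie in a single bag of any decomposition, so no decomposition can have width below 3. Therefore the treewidth is 3.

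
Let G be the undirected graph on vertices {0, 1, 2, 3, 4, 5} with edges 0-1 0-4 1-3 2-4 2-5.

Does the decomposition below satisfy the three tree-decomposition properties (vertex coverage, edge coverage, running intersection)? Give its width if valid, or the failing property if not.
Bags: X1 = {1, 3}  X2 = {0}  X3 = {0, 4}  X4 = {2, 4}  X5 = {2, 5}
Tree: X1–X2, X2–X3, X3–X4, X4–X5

No — edge (1,0) lies in no bag.

A tree decomposition must satisfy three properties: every vertex lies in some bag; for every edge, both endpoints lie together in some bag; and for every vertex, the bags containing it form a connected subtree. Here edge (1,0) lies in no bag, so the decomposition is invalid.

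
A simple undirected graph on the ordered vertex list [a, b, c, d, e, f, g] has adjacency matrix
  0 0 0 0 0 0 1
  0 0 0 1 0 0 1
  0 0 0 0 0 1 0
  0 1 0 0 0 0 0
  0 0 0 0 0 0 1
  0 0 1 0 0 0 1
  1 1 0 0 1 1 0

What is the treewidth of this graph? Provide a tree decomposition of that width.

Each bag holds 2 vertices, so the decomposition has width 1, which upper-bounds the treewidth. Since G has at least one edge (e.g. f–g), it is not an edgeless graph, so tw(G) ≥ 1. Combining the bounds, tw(G) = 1.

Treewidth 1.
One such decomposition:
Bags: B1 = {f, g}  B2 = {b, g}  B3 = {e, g}  B4 = {b, d}  B5 = {c, f}  B6 = {a, g}
Tree: B1–B2, B2–B3, B2–B4, B1–B5, B3–B6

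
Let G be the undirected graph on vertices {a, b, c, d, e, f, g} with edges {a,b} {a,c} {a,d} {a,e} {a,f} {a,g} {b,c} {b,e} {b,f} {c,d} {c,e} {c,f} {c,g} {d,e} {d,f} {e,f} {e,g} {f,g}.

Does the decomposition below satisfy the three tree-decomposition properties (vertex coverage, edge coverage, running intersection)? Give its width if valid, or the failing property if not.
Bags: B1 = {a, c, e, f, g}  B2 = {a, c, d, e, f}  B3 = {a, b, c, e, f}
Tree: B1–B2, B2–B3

Vertex coverage: the bags together contain {a, b, c, d, e, f, g}, the full vertex set. Edge coverage: each edge of G has both endpoints in at least one bag. Running intersection: for every vertex, the bags containing it form a connected subtree. All three properties hold, so this is a valid tree decomposition of width max|bag| − 1 = 4, and hence tw(G) ≤ 4.

Yes; width 4.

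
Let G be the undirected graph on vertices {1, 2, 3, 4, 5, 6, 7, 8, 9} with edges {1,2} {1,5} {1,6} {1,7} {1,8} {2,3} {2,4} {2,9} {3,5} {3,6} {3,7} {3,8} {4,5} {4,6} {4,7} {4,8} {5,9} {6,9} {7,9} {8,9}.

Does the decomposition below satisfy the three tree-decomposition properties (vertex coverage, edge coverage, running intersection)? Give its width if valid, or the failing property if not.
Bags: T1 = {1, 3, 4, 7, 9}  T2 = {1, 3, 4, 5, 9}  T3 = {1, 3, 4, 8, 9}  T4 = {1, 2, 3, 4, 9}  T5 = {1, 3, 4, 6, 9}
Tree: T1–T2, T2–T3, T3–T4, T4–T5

Vertex coverage: the bags together contain {1, 2, 3, 4, 5, 6, 7, 8, 9}, the full vertex set. Edge coverage: each edge of G has both endpoints in at least one bag. Running intersection: for every vertex, the bags containing it form a connected subtree. All three properties hold, so this is a valid tree decomposition of width max|bag| − 1 = 4, and hence tw(G) ≤ 4.

Yes; width 4.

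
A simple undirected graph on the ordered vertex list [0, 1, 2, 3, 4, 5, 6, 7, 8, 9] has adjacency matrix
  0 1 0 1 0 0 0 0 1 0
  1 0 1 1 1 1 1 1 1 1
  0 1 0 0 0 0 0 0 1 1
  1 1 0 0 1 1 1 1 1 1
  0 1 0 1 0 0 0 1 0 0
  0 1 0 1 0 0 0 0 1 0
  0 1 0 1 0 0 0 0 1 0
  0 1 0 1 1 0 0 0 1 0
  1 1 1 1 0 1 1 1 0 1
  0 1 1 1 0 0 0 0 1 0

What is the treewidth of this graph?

3

A width-3 tree decomposition is:
Bags: B1 = {1, 2, 8, 9}  B2 = {1, 3, 8, 9}  B3 = {1, 3, 5, 8}  B4 = {1, 3, 6, 8}  B5 = {0, 1, 3, 8}  B6 = {1, 3, 7, 8}  B7 = {1, 3, 4, 7}
Tree: B1–B2, B2–B3, B3–B4, B2–B5, B3–B6, B6–B7
The largest bag has 4 vertices, giving width 3; this decomposition certifies tw(G) ≤ 3. Conversely, {1, 2, 8, 9} is a clique of size 4, and the vertices of any clique must share a bag in every tree decomposition; so some bag has ≥ 4 vertices and tw(G) ≥ 3. Therefore the treewidth is 3.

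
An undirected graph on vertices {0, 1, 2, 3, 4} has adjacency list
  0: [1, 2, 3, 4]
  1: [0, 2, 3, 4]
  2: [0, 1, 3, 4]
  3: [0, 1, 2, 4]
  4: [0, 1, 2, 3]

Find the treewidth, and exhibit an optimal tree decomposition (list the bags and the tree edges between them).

With just one bag of size 5, the width is 5 − 1 = 4, so tw(G) ≤ 4. On the other hand G contains the 5-clique {0, 1, 2, 3, 4}. A clique must lie in a single bag of any decomposition, so no decomposition can have width below 4. Hence tw(G) = 4 exactly.

Treewidth 4.
One optimal decomposition is:
Bags: B1 = {0, 1, 2, 3, 4}
Tree: (single bag)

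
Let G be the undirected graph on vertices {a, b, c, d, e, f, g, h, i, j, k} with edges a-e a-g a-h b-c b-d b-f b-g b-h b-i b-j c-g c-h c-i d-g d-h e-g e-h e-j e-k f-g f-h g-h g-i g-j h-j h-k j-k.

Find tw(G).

A width-3 tree decomposition is:
Bags: B1 = {b, g, h, j}  B2 = {e, g, h, j}  B3 = {b, d, g, h}  B4 = {a, e, g, h}  B5 = {b, c, g, h}  B6 = {b, f, g, h}  B7 = {e, h, j, k}  B8 = {b, c, g, i}
Tree: B1–B2, B1–B3, B2–B4, B1–B5, B3–B6, B2–B7, B5–B8
Each bag holds 4 vertices, so the decomposition has width 3, which upper-bounds the treewidth. Conversely, {e, g, h, j} is a clique of size 4, and the vertices of any clique must share a bag in every tree decomposition; so some bag has ≥ 4 vertices and tw(G) ≥ 3. Hence tw(G) = 3 exactly.

3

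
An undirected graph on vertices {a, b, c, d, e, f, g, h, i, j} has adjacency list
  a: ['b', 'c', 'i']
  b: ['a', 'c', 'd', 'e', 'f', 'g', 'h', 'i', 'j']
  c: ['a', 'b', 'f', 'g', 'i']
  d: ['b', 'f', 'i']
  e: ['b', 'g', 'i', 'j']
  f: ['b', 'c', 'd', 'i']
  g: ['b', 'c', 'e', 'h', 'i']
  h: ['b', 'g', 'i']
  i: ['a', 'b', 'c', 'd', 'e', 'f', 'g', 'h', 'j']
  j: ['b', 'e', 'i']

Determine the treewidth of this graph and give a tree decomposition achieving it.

Treewidth 3.
One optimal decomposition is:
Bags: B1 = {b, c, f, i}  B2 = {b, c, g, i}  B3 = {a, b, c, i}  B4 = {b, d, f, i}  B5 = {b, e, g, i}  B6 = {b, g, h, i}  B7 = {b, e, i, j}
Tree: B1–B2, B2–B3, B1–B4, B2–B5, B5–B6, B5–B7

Every bag has size at most 4, so the width is 4 − 1 = 3 and tw(G) ≤ 3. On the other hand G contains the 4-clique {b, d, f, i}. A clique must lie in a single bag of any decomposition, so no decomposition can have width below 3. Therefore the treewidth is 3.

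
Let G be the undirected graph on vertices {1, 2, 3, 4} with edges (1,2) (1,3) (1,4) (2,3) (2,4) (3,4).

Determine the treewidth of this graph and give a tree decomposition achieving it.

Treewidth 3.
One optimal decomposition is:
Bags: B1 = {1, 2, 3, 4}
Tree: (single bag)

With just one bag of size 4, the width is 4 − 1 = 3, so tw(G) ≤ 3. For the lower bound, the 4 vertices {1, 2, 3, 4} are pairwise adjacent, and any tree decomposition puts a clique entirely inside one bag — forcing width ≥ 3. Therefore the treewidth is 3.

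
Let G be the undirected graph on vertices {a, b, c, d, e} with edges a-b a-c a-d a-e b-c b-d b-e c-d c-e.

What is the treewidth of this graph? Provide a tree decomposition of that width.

The largest bag has 4 vertices, giving width 3; this decomposition certifies tw(G) ≤ 3. Conversely, {a, b, c, d} is a clique of size 4, and the vertices of any clique must share a bag in every tree decomposition; so some bag has ≥ 4 vertices and tw(G) ≥ 3. Therefore the treewidth is 3.

Treewidth 3.
One optimal decomposition is:
Bags: B1 = {a, b, c, d}  B2 = {a, b, c, e}
Tree: B1–B2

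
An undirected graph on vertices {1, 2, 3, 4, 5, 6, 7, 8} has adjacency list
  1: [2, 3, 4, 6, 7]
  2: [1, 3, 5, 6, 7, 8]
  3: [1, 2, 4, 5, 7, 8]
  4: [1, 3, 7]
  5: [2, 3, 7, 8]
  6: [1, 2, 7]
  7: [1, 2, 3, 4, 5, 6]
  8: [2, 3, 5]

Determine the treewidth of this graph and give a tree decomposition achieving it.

Treewidth 3.
One optimal decomposition is:
Bags: B1 = {2, 3, 5, 8}  B2 = {2, 3, 5, 7}  B3 = {1, 2, 3, 7}  B4 = {1, 2, 6, 7}  B5 = {1, 3, 4, 7}
Tree: B1–B2, B2–B3, B3–B4, B3–B5

Every bag has size at most 4, so the width is 4 − 1 = 3 and tw(G) ≤ 3. For the lower bound, the 4 vertices {1, 2, 3, 7} are pairwise adjacent, and any tree decomposition puts a clique entirely inside one bag — forcing width ≥ 3. Hence tw(G) = 3 exactly.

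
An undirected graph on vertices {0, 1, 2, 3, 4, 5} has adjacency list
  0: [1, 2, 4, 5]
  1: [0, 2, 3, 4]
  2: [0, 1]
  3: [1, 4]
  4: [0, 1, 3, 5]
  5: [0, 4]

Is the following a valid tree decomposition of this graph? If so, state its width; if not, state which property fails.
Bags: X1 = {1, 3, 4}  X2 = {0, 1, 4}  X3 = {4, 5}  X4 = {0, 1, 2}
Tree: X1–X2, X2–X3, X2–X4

No — edge (0,5) lies in no bag.

A tree decomposition must satisfy three properties: every vertex lies in some bag; for every edge, both endpoints lie together in some bag; and for every vertex, the bags containing it form a connected subtree. Here edge (0,5) lies in no bag, so the decomposition is invalid.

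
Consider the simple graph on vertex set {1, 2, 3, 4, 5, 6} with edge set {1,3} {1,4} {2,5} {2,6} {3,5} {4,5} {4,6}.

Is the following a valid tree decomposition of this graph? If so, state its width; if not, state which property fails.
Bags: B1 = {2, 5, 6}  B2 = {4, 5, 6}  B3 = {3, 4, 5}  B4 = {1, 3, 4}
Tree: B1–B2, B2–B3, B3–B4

Yes; width 2.

Checking the three conditions: (i) the bags cover all of {1, 2, 3, 4, 5, 6}; (ii) for each edge, some bag contains both endpoints; (iii) the bags containing any fixed vertex form a subtree. All hold, so the decomposition is valid with width 3 − 1 = 2.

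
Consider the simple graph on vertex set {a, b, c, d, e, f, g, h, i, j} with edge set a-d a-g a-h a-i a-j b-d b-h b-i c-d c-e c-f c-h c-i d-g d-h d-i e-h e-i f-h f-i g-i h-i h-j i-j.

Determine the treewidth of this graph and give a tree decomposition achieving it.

The largest bag has 4 vertices, giving width 3; this decomposition certifies tw(G) ≤ 3. For the lower bound, the 4 vertices {a, d, g, i} are pairwise adjacent, and any tree decomposition puts a clique entirely inside one bag — forcing width ≥ 3. Therefore the treewidth is 3.

Treewidth 3.
Bags: B1 = {c, e, h, i}  B2 = {c, d, h, i}  B3 = {a, d, h, i}  B4 = {a, d, g, i}  B5 = {a, h, i, j}  B6 = {b, d, h, i}  B7 = {c, f, h, i}
Tree: B1–B2, B2–B3, B3–B4, B3–B5, B3–B6, B2–B7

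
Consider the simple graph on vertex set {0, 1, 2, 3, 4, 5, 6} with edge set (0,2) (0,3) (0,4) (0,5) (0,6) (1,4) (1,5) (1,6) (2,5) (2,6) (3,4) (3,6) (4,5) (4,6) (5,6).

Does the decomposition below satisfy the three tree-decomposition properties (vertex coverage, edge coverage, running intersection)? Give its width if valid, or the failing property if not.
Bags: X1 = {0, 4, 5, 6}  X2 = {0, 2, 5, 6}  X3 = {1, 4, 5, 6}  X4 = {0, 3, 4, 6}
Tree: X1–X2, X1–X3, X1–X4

Vertex coverage: the bags together contain {0, 1, 2, 3, 4, 5, 6}, the full vertex set. Edge coverage: each edge of G has both endpoints in at least one bag. Running intersection: for every vertex, the bags containing it form a connected subtree. All three properties hold, so this is a valid tree decomposition of width max|bag| − 1 = 3, and hence tw(G) ≤ 3.

Yes; width 3.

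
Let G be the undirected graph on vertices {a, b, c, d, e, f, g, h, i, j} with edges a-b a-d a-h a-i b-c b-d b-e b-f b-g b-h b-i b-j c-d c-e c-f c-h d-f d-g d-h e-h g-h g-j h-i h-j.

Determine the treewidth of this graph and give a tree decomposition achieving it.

Each bag holds 4 vertices, so the decomposition has width 3, which upper-bounds the treewidth. Conversely, {b, d, g, h} is a clique of size 4, and the vertices of any clique must share a bag in every tree decomposition; so some bag has ≥ 4 vertices and tw(G) ≥ 3. Hence tw(G) = 3 exactly.

Treewidth 3.
One such decomposition:
Bags: B1 = {b, c, d, h}  B2 = {a, b, d, h}  B3 = {b, d, g, h}  B4 = {b, c, d, f}  B5 = {b, c, e, h}  B6 = {b, g, h, j}  B7 = {a, b, h, i}
Tree: B1–B2, B1–B3, B1–B4, B1–B5, B3–B6, B2–B7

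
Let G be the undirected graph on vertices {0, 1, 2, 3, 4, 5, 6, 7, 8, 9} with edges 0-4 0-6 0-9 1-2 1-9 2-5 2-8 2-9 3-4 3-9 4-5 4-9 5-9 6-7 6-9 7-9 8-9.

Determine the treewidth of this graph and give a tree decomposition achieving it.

Treewidth 2.
Bags: B1 = {3, 4, 9}  B2 = {4, 5, 9}  B3 = {0, 4, 9}  B4 = {2, 5, 9}  B5 = {0, 6, 9}  B6 = {2, 8, 9}  B7 = {6, 7, 9}  B8 = {1, 2, 9}
Tree: B1–B2, B2–B3, B2–B4, B3–B5, B4–B6, B5–B7, B4–B8

The largest bag has 3 vertices, giving width 2; this decomposition certifies tw(G) ≤ 2. For the lower bound, the 3 vertices {0, 4, 9} are pairwise adjacent, and any tree decomposition puts a clique entirely inside one bag — forcing width ≥ 2. Combining the bounds, tw(G) = 2.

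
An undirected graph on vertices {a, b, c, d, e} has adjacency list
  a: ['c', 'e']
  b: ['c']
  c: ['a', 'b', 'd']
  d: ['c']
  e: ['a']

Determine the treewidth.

1

A width-1 tree decomposition is:
Bags: B1 = {a, c}  B2 = {b, c}  B3 = {c, d}  B4 = {a, e}
Tree: B1–B2, B1–B3, B1–B4
Each bag holds 2 vertices, so the decomposition has width 1, which upper-bounds the treewidth. Since G has at least one edge (e.g. c–a), it is not an edgeless graph, so tw(G) ≥ 1. Hence tw(G) = 1 exactly.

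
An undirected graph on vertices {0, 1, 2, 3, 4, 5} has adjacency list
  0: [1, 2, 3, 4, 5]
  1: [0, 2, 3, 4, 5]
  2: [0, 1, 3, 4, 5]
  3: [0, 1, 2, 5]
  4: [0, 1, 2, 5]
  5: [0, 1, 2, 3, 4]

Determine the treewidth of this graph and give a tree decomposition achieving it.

Each bag holds 5 vertices, so the decomposition has width 4, which upper-bounds the treewidth. On the other hand G contains the 5-clique {0, 1, 2, 3, 5}. A clique must lie in a single bag of any decomposition, so no decomposition can have width below 4. Hence tw(G) = 4 exactly.

Treewidth 4.
One optimal decomposition is:
Bags: B1 = {0, 1, 2, 4, 5}  B2 = {0, 1, 2, 3, 5}
Tree: B1–B2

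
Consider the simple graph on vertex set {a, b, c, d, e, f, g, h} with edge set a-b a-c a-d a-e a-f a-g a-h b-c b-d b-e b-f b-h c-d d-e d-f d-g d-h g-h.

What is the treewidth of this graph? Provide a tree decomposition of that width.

Treewidth 3.
Bags: B1 = {a, b, d, e}  B2 = {a, b, d, f}  B3 = {a, b, d, h}  B4 = {a, b, c, d}  B5 = {a, d, g, h}
Tree: B1–B2, B2–B3, B1–B4, B3–B5

Each bag holds 4 vertices, so the decomposition has width 3, which upper-bounds the treewidth. Conversely, {a, d, g, h} is a clique of size 4, and the vertices of any clique must share a bag in every tree decomposition; so some bag has ≥ 4 vertices and tw(G) ≥ 3. Therefore the treewidth is 3.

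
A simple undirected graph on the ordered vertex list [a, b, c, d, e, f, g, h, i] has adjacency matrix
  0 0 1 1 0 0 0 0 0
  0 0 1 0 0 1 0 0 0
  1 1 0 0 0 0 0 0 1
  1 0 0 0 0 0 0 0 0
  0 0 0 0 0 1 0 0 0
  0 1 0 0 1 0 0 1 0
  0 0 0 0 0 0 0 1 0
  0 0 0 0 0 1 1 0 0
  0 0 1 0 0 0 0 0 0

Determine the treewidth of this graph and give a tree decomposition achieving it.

Every bag has size at most 2, so the width is 2 − 1 = 1 and tw(G) ≤ 1. G has an edge, so its treewidth is at least 1. Therefore the treewidth is 1.

Treewidth 1.
One optimal decomposition is:
Bags: B1 = {b, c}  B2 = {c, i}  B3 = {b, f}  B4 = {f, h}  B5 = {g, h}  B6 = {a, c}  B7 = {e, f}  B8 = {a, d}
Tree: B1–B2, B1–B3, B3–B4, B4–B5, B1–B6, B3–B7, B6–B8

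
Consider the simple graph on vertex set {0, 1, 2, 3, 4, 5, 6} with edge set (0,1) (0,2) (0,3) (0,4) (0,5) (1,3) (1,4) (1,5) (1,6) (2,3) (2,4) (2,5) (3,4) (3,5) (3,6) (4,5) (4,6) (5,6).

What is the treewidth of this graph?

4

A width-4 tree decomposition is:
Bags: B1 = {0, 1, 3, 4, 5}  B2 = {1, 3, 4, 5, 6}  B3 = {0, 2, 3, 4, 5}
Tree: B1–B2, B1–B3
Each bag holds 5 vertices, so the decomposition has width 4, which upper-bounds the treewidth. For the lower bound, the 5 vertices {0, 1, 3, 4, 5} are pairwise adjacent, and any tree decomposition puts a clique entirely inside one bag — forcing width ≥ 4. The upper and lower bounds meet at 4, so that is the treewidth.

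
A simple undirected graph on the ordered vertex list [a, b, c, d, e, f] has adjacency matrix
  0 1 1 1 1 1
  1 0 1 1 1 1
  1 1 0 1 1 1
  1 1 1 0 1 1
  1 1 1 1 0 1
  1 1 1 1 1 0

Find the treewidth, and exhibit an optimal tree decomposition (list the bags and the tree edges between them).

A single bag containing all 6 vertices is trivially a valid decomposition of width 5. Conversely, {a, b, c, d, e, f} is a clique of size 6, and the vertices of any clique must share a bag in every tree decomposition; so some bag has ≥ 6 vertices and tw(G) ≥ 5. Therefore the treewidth is 5.

Treewidth 5.
One optimal decomposition is:
Bags: B1 = {a, b, c, d, e, f}
Tree: (single bag)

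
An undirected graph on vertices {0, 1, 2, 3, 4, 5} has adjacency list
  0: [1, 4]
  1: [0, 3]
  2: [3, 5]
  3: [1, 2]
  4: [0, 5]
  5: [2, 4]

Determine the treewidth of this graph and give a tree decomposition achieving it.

Treewidth 2.
Bags: B1 = {0, 1, 3}  B2 = {0, 3, 4}  B3 = {3, 4, 5}  B4 = {2, 3, 5}
Tree: B1–B2, B2–B3, B3–B4

Every bag has size at most 3, so the width is 3 − 1 = 2 and tw(G) ≤ 2. Since 3–1–0–4–5–2–3 is a cycle in G, G is not acyclic. Forests are exactly the graphs of treewidth ≤ 1, so tw(G) ≥ 2. The upper and lower bounds meet at 2, so that is the treewidth.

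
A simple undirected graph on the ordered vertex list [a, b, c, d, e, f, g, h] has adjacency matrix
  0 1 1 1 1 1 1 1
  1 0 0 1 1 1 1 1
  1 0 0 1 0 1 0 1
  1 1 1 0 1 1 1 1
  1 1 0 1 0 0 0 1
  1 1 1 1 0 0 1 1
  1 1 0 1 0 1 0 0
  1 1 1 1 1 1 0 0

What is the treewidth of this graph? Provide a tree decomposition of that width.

Treewidth 4.
Bags: B1 = {a, b, d, f, g}  B2 = {a, b, d, f, h}  B3 = {a, b, d, e, h}  B4 = {a, c, d, f, h}
Tree: B1–B2, B2–B3, B2–B4

Every bag has size at most 5, so the width is 5 − 1 = 4 and tw(G) ≤ 4. For the lower bound, the 5 vertices {a, b, d, e, h} are pairwise adjacent, and any tree decomposition puts a clique entirely inside one bag — forcing width ≥ 4. Therefore the treewidth is 4.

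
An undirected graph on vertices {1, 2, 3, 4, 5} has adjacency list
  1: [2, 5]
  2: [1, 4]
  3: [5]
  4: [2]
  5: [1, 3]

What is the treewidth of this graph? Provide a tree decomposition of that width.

Treewidth 1.
One such decomposition:
Bags: B1 = {2, 4}  B2 = {1, 2}  B3 = {1, 5}  B4 = {3, 5}
Tree: B1–B2, B2–B3, B3–B4

Every bag has size at most 2, so the width is 2 − 1 = 1 and tw(G) ≤ 1. G has an edge, so its treewidth is at least 1. The upper and lower bounds meet at 1, so that is the treewidth.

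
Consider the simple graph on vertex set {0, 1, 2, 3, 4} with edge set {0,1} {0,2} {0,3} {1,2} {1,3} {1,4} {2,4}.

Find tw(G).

2

A width-2 tree decomposition is:
Bags: B1 = {1, 2, 4}  B2 = {0, 1, 2}  B3 = {0, 1, 3}
Tree: B1–B2, B2–B3
Each bag holds 3 vertices, so the decomposition has width 2, which upper-bounds the treewidth. Conversely, {0, 1, 2} is a clique of size 3, and the vertices of any clique must share a bag in every tree decomposition; so some bag has ≥ 3 vertices and tw(G) ≥ 2. Hence tw(G) = 2 exactly.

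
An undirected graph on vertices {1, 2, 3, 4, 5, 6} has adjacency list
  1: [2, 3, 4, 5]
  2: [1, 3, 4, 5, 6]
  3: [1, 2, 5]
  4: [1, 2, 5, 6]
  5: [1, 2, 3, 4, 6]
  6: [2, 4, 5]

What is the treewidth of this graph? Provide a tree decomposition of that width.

The largest bag has 4 vertices, giving width 3; this decomposition certifies tw(G) ≤ 3. For the lower bound, the 4 vertices {1, 2, 3, 5} are pairwise adjacent, and any tree decomposition puts a clique entirely inside one bag — forcing width ≥ 3. Combining the bounds, tw(G) = 3.

Treewidth 3.
One such decomposition:
Bags: B1 = {1, 2, 3, 5}  B2 = {1, 2, 4, 5}  B3 = {2, 4, 5, 6}
Tree: B1–B2, B2–B3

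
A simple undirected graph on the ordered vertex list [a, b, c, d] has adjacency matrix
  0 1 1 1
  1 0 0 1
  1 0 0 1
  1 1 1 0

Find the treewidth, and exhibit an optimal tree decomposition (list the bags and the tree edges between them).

Treewidth 2.
Bags: B1 = {a, b, d}  B2 = {a, c, d}
Tree: B1–B2

Every bag has size at most 3, so the width is 3 − 1 = 2 and tw(G) ≤ 2. Conversely, {a, c, d} is a clique of size 3, and the vertices of any clique must share a bag in every tree decomposition; so some bag has ≥ 3 vertices and tw(G) ≥ 2. The upper and lower bounds meet at 2, so that is the treewidth.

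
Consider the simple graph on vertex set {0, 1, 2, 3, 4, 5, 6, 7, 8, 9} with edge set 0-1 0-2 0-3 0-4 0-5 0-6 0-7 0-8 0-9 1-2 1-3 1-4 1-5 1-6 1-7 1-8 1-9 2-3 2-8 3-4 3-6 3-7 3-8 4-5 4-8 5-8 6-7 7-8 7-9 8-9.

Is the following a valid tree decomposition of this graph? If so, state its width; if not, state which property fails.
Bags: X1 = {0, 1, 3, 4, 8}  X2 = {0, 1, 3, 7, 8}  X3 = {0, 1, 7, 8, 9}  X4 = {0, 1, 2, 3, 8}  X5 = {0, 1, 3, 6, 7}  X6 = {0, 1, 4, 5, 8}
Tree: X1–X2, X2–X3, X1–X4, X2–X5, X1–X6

Vertex coverage: the bags together contain {0, 1, 2, 3, 4, 5, 6, 7, 8, 9}, the full vertex set. Edge coverage: each edge of G has both endpoints in at least one bag. Running intersection: for every vertex, the bags containing it form a connected subtree. All three properties hold, so this is a valid tree decomposition of width max|bag| − 1 = 4, and hence tw(G) ≤ 4.

Yes; width 4.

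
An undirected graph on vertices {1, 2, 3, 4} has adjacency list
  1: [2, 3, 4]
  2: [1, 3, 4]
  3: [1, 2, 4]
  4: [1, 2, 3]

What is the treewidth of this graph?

A width-3 tree decomposition is:
Bags: B1 = {1, 2, 3, 4}
Tree: (single bag)
A single bag containing all 4 vertices is trivially a valid decomposition of width 3. On the other hand G contains the 4-clique {1, 2, 3, 4}. A clique must lie in a single bag of any decomposition, so no decomposition can have width below 3. The upper and lower bounds meet at 3, so that is the treewidth.

3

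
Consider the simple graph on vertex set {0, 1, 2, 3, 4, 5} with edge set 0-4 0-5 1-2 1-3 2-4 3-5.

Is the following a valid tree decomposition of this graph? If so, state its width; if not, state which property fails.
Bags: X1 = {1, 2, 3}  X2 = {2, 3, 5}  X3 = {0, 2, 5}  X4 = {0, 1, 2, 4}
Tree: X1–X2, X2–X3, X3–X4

A tree decomposition must satisfy three properties: every vertex lies in some bag; for every edge, both endpoints lie together in some bag; and for every vertex, the bags containing it form a connected subtree. Here bags containing vertex 1 are not connected in the tree, so the decomposition is invalid.

No — bags containing vertex 1 are not connected in the tree.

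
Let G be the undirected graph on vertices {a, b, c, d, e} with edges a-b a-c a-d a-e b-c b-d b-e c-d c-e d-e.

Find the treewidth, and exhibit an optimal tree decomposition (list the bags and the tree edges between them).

Treewidth 4.
One optimal decomposition is:
Bags: B1 = {a, b, c, d, e}
Tree: (single bag)

With just one bag of size 5, the width is 5 − 1 = 4, so tw(G) ≤ 4. For the lower bound, the 5 vertices {a, b, c, d, e} are pairwise adjacent, and any tree decomposition puts a clique entirely inside one bag — forcing width ≥ 4. The upper and lower bounds meet at 4, so that is the treewidth.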